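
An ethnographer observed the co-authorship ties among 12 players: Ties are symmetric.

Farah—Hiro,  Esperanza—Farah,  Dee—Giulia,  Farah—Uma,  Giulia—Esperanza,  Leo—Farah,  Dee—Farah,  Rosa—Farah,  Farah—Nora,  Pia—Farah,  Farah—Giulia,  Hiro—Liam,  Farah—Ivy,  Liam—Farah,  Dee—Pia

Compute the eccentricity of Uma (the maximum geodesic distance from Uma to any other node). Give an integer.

Distances from Uma: Dee:2, Esperanza:2, Farah:1, Giulia:2, Hiro:2, Ivy:2, Leo:2, Liam:2, Nora:2, Pia:2, Rosa:2.
The largest is 2 (to Esperanza, Giulia, Liam, Nora, Leo, Pia, Ivy, Hiro, Rosa, and Dee), so the eccentricity of Uma is 2.

2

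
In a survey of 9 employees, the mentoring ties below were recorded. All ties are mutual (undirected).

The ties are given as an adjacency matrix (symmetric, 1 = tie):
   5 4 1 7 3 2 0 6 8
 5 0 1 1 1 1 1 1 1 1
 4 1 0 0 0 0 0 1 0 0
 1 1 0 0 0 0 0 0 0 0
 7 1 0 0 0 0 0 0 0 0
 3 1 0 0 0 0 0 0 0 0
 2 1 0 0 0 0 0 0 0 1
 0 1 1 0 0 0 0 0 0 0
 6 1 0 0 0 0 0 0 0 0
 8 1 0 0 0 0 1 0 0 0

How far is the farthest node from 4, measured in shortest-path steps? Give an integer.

2

Distances from 4: 0:1, 1:2, 2:2, 3:2, 5:1, 6:2, 7:2, 8:2.
The largest is 2 (to 1, 7, 3, 2, 6, and 8), so the eccentricity of 4 is 2.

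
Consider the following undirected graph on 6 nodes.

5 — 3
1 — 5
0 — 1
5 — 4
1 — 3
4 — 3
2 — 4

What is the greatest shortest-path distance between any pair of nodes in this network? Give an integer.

4

Eccentricity of each node (its greatest distance to any other): 0:4, 1:3, 2:4, 3:2, 4:3, 5:2.
The maximum eccentricity is 4, realized for instance by the pair 2–0 via 2 – 4 – 5 – 1 – 0. So the diameter is 4.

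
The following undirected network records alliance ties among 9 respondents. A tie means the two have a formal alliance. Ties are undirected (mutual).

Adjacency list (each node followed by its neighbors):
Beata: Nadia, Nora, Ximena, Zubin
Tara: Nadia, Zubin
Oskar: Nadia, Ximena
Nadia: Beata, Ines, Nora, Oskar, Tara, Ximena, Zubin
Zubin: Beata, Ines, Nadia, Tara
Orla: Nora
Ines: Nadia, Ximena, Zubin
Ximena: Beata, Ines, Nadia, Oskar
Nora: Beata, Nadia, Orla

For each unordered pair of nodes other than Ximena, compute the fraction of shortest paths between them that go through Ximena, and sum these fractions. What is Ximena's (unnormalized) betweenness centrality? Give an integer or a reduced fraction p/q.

4/3

Pairs whose geodesics pass through Ximena — Beata–Ines: 1/3; Beata–Oskar: 1/2; Ines–Oskar: 1/2.
All other pairs contribute 0.
Summing the contributions gives betweenness(Ximena) = 4/3.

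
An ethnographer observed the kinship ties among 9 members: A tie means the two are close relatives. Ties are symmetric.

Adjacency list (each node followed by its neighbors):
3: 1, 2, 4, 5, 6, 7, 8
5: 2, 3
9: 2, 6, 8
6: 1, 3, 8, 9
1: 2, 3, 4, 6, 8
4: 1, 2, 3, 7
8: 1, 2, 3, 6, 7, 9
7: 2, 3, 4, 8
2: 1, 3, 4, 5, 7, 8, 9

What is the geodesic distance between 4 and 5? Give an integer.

One shortest route is 4 – 2 – 5, which uses 2 edges, and 4 and 5 are not directly tied, so nothing shorter exists. So d(4,5) = 2.

2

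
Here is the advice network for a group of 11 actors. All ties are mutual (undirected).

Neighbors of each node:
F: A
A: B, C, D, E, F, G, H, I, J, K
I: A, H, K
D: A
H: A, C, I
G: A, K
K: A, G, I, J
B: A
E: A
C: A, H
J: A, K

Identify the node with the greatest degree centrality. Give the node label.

A

Degrees — A:10, B:1, C:2, D:1, E:1, F:1, G:2, H:3, I:3, J:2, K:4.
The maximum is 10, attained only by A.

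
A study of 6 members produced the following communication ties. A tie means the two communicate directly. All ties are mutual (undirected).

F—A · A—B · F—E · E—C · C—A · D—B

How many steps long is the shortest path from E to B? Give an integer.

One shortest route is E – C – A – B, which uses 3 edges, and at distance 2 from E we only reach {A}, which does not include B. So d(E,B) = 3.

3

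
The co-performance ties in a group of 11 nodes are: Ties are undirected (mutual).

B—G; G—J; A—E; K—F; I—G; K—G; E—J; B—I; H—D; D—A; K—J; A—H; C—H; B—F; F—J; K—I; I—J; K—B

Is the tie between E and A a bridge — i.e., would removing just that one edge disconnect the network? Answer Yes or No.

Yes

Without the E–A edge there is no alternate route between E and A, so the network disconnects. It is a bridge.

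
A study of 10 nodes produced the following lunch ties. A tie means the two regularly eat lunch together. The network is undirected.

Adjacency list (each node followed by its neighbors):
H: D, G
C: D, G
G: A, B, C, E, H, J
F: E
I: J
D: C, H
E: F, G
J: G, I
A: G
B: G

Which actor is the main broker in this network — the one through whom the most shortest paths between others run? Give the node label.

G

Unnormalized betweenness of each node: A:0, B:0, C:7/2, D:1/2, E:8, F:0, G:63/2, H:7/2, I:0, J:8.
G has the largest value, 63/2, making it the main broker — the node through which the most shortest paths run.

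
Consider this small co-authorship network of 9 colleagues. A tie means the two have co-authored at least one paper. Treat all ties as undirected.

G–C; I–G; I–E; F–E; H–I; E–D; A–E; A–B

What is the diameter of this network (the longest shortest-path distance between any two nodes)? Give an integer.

5

Eccentricity of each node (its greatest distance to any other): A:4, B:5, C:5, D:4, E:3, F:4, G:4, H:4, I:3.
The maximum eccentricity is 5, realized for instance by the pair B–C via B – A – E – I – G – C. So the diameter is 5.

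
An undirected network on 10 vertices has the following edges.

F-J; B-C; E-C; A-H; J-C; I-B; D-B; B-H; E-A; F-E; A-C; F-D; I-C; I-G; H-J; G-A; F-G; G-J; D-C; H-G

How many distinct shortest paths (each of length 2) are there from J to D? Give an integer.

2

The shortest distance is 2. The length-2 paths are: J–C–D; J–F–D.
That gives 2 distinct shortest paths.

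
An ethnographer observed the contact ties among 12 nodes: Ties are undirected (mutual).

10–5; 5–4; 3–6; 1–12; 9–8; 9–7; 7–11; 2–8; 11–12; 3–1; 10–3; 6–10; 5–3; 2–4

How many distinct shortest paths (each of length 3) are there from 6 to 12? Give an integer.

The shortest distance is 3, and the only length-3 path is 6–3–1–12. So there is exactly 1 shortest path.

1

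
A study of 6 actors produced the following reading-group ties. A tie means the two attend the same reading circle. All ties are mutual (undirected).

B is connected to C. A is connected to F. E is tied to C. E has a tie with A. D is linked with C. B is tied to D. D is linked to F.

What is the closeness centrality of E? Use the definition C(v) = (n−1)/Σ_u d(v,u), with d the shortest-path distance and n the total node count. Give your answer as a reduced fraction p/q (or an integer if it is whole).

5/8

Distances from E: A:1, B:2, C:1, D:2, F:2. Sum = 8.
n = 6, so closeness = 5/8.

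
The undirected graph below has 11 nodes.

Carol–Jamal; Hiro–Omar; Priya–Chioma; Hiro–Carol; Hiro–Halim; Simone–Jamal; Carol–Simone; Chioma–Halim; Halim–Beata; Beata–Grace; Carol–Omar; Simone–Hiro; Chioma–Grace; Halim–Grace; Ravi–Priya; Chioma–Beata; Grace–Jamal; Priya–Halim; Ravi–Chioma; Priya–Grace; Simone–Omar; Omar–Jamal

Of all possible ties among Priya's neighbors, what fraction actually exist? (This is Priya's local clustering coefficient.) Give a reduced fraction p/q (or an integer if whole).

Priya's neighbors: Chioma, Grace, Halim, and Ravi (k = 4).
Possible neighbor pairs: C(4,2) = 6. Edges among them: Chioma–Grace, Chioma–Halim, Chioma–Ravi, Grace–Halim → e = 4.
Clustering(Priya) = 4/6 = 2/3.

2/3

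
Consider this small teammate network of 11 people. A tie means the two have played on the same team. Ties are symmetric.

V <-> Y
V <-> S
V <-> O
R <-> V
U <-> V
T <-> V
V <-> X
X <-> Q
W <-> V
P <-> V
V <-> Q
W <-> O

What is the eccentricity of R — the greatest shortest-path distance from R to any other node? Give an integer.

2

Distances from R: O:2, P:2, Q:2, S:2, T:2, U:2, V:1, W:2, X:2, Y:2.
The largest is 2 (to U, P, O, X, Q, T, S, W, and Y), so the eccentricity of R is 2.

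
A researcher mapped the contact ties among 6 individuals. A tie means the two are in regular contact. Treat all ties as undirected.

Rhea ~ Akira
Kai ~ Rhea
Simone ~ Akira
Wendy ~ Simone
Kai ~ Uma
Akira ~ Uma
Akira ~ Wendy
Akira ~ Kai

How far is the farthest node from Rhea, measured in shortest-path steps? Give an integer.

Distances from Rhea: Akira:1, Kai:1, Simone:2, Uma:2, Wendy:2.
The largest is 2 (to Uma, Wendy, and Simone), so the eccentricity of Rhea is 2.

2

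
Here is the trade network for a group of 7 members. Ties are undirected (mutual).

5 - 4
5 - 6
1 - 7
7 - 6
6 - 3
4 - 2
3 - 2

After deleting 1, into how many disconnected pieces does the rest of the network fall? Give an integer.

1

1's neighbors (7) remain reachable from one another through other ties, so the rest of the network stays in one piece.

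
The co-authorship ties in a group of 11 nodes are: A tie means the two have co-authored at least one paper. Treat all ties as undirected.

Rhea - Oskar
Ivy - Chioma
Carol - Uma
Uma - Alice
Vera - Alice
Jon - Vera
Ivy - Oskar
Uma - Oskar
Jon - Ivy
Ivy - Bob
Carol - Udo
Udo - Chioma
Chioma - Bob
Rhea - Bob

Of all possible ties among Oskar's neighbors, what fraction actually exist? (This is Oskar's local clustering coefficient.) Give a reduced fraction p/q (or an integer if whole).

0

Oskar's neighbors: Ivy, Rhea, and Uma (k = 3).
Possible neighbor pairs: C(3,2) = 3. Edges among them: none → e = 0.
Clustering(Oskar) = 0/3 = 0.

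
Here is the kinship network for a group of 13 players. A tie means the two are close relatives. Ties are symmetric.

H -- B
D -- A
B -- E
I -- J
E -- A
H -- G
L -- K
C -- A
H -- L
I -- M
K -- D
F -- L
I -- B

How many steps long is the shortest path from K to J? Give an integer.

One shortest route is K – L – H – B – I – J, which uses 5 edges, and at distance 4 from K we only reach {I}, which does not include J. So d(K,J) = 5.

5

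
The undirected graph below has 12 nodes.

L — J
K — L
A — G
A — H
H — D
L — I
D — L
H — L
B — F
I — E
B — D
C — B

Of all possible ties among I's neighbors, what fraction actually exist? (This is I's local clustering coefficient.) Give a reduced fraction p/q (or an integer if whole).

I's neighbors: E and L (k = 2).
Possible neighbor pairs: C(2,2) = 1. Edges among them: none → e = 0.
Clustering(I) = 0/1.

0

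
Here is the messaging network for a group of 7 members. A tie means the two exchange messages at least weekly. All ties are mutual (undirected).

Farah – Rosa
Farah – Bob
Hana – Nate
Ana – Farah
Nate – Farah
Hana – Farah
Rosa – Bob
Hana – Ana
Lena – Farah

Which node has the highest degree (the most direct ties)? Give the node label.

Farah

Degrees — Ana:2, Bob:2, Farah:6, Hana:3, Lena:1, Nate:2, Rosa:2.
The maximum is 6, attained only by Farah.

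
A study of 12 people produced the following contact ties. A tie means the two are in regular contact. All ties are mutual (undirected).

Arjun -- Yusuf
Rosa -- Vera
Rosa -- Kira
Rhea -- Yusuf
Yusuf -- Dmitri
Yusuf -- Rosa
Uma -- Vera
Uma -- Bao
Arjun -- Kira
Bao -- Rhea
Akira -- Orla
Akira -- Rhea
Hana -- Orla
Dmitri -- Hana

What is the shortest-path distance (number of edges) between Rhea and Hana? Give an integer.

One shortest route is Rhea – Akira – Orla – Hana, which uses 3 edges, and at distance 2 from Rhea we only reach {Arjun, Dmitri, Orla, Rosa, Uma}, which does not include Hana. So d(Rhea,Hana) = 3.

3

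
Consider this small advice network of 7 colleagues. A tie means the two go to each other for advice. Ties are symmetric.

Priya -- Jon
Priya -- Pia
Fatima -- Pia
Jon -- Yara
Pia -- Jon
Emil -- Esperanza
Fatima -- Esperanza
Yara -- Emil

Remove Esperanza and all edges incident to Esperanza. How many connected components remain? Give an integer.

1

Esperanza's neighbors (Emil and Fatima) remain reachable from one another through other ties, so the rest of the network stays in one piece.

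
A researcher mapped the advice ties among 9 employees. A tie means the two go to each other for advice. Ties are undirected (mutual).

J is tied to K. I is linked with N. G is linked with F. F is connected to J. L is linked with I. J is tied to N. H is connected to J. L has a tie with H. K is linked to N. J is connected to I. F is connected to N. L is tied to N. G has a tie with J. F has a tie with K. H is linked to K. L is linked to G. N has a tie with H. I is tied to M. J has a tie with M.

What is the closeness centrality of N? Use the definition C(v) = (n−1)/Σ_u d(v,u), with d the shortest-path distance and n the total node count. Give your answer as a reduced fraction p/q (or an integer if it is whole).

Distances from N: F:1, G:2, H:1, I:1, J:1, K:1, L:1, M:2. Sum = 10.
n = 9, so closeness = 8/10 = 4/5.

4/5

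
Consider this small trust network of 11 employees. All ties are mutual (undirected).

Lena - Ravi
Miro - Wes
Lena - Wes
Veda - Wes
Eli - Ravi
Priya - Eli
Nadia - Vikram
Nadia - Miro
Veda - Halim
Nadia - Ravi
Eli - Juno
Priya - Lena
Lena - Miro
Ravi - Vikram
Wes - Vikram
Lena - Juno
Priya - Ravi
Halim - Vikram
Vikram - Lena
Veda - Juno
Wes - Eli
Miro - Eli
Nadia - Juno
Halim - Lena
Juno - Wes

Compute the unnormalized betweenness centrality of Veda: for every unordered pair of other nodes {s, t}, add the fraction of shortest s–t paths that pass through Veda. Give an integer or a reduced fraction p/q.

Pairs whose geodesics pass through Veda — Wes–Halim: 1/3; Eli–Halim: 2/9; Halim–Juno: 1/2.
All other pairs contribute 0.
Summing the contributions gives betweenness(Veda) = 19/18.

19/18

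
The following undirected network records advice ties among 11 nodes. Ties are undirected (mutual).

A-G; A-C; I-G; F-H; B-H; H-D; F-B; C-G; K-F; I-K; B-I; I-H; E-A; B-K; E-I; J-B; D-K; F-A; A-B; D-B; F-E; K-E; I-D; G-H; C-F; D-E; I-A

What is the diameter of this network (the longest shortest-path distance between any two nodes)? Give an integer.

3

Eccentricity of each node (its greatest distance to any other): A:2, B:2, C:3, D:3, E:3, F:2, G:3, H:2, I:2, J:3, K:2.
The maximum eccentricity is 3, realized for instance by the pair C–D via C – F – K – D. So the diameter is 3.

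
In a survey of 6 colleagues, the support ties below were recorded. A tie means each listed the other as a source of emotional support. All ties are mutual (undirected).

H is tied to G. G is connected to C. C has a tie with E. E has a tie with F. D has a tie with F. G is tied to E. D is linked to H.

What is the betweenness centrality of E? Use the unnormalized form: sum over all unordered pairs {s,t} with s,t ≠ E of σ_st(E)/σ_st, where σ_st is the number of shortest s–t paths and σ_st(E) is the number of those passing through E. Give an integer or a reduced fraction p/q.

Pairs whose geodesics pass through E — C–F: 1; C–D: 1/2; F–G: 1.
All other pairs contribute 0.
Summing the contributions gives betweenness(E) = 5/2.

5/2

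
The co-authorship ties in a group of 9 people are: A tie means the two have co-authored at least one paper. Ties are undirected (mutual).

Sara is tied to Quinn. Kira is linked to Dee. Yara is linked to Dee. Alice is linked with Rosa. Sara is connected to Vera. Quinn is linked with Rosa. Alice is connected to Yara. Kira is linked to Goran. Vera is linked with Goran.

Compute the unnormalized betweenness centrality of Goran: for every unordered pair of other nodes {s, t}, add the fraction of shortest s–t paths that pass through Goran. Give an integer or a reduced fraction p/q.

Pairs whose geodesics pass through Goran — Yara–Vera: 1; Quinn–Kira: 1; Sara–Kira: 1; Sara–Dee: 1; Vera–Kira: 1; Vera–Dee: 1.
All other pairs contribute 0.
Summing the contributions gives betweenness(Goran) = 6.

6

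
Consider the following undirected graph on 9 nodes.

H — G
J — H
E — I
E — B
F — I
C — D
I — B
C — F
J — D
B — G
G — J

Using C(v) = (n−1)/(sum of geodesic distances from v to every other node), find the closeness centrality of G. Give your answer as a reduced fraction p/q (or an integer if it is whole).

8/15

Distances from G: B:1, C:3, D:2, E:2, F:3, H:1, I:2, J:1. Sum = 15.
n = 9, so closeness = 8/15.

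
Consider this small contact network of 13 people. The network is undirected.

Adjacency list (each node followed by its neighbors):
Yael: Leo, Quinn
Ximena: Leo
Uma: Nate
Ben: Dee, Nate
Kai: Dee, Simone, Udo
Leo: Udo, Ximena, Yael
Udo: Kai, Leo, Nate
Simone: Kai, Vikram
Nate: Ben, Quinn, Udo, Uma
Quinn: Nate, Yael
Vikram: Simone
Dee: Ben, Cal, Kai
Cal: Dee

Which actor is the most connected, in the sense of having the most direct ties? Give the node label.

Nate

Degrees — Ben:2, Cal:1, Dee:3, Kai:3, Leo:3, Nate:4, Quinn:2, Simone:2, Udo:3, Uma:1, Vikram:1, Ximena:1, Yael:2.
The maximum is 4, attained only by Nate.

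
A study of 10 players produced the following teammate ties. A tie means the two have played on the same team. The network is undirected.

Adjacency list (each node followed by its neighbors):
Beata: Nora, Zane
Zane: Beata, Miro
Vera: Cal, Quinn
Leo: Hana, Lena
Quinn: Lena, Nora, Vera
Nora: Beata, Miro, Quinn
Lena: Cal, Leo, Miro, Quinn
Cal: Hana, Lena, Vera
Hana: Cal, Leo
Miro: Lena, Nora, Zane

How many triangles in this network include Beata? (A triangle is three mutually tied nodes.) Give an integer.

0

Beata's neighbors are Nora and Zane, but none of them are tied to each other, so no triangle contains Beata.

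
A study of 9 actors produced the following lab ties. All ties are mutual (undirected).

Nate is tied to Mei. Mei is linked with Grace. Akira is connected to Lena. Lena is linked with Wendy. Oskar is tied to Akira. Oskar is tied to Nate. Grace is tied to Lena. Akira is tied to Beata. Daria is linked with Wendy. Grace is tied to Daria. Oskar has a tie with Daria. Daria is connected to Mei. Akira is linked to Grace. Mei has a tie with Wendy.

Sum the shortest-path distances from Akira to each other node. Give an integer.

12

Distances from Akira: Beata:1, Daria:2, Grace:1, Lena:1, Mei:2, Nate:2, Oskar:1, Wendy:2.
Sum = 1 + 2 + 1 + 1 + 2 + 2 + 1 + 2 = 12.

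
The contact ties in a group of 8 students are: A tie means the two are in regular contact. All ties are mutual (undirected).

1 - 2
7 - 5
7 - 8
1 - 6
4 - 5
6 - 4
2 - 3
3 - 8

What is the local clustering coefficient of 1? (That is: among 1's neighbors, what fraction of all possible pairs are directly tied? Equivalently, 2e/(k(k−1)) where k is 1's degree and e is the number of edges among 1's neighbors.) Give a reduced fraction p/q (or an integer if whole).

0

1's neighbors: 2 and 6 (k = 2).
Possible neighbor pairs: C(2,2) = 1. Edges among them: none → e = 0.
Clustering(1) = 0/1.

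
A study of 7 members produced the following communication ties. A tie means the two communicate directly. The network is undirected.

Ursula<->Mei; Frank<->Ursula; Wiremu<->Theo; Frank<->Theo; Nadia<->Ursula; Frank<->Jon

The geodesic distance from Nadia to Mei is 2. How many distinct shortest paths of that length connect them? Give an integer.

1

The shortest distance is 2, and the only length-2 path is Nadia–Ursula–Mei. So there is exactly 1 shortest path.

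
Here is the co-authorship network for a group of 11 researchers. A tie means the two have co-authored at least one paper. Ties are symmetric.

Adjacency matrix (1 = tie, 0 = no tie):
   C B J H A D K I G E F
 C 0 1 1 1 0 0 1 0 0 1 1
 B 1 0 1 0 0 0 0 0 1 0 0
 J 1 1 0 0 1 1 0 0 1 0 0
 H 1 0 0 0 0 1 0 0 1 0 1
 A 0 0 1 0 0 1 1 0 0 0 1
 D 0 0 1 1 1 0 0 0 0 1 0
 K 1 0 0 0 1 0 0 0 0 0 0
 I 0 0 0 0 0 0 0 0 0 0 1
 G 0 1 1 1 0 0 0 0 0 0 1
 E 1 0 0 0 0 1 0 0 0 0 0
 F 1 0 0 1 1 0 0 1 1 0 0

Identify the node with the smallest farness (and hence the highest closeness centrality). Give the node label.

Farness (sum of distances to all others) for each node — A:16, B:18, C:14, D:17, E:20, F:15, G:18, H:16, I:24, J:16, K:20.
The smallest farness is 14, for C, so C has the highest closeness.

C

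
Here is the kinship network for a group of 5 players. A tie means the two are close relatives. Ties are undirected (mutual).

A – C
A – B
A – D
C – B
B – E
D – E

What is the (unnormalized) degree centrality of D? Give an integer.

2

D is directly tied to A and E. That is 2 neighbors, so the degree of D is 2.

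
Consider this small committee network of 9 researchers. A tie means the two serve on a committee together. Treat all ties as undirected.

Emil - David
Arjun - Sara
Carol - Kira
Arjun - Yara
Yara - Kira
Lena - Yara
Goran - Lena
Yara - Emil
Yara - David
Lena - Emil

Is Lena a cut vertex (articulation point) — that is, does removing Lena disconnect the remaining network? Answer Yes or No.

Yes

Removing Lena leaves {Arjun, Carol, David, Emil, Kira, Sara, and Yara} with no path to {Goran}, so the network splits into 2 components. Lena is a cut vertex.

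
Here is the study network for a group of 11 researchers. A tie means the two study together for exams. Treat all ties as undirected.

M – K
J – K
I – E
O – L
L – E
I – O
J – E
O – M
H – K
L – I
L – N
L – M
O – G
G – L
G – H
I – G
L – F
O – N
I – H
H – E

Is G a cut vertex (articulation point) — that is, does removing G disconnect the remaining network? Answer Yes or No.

Even without G, every remaining node can still reach every other (the residual graph is connected), so G is not a cut vertex.

No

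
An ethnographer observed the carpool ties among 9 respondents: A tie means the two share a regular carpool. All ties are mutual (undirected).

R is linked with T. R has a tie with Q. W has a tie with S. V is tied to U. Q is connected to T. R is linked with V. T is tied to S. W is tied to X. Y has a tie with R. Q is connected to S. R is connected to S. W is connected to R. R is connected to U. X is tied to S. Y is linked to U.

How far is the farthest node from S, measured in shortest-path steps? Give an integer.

2

Distances from S: Q:1, R:1, T:1, U:2, V:2, W:1, X:1, Y:2.
The largest is 2 (to U, Y, and V), so the eccentricity of S is 2.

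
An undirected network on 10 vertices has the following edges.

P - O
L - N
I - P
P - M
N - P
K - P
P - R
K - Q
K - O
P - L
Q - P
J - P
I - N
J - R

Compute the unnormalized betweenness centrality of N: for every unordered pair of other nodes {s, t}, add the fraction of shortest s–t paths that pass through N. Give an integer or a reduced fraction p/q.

1/2

Pairs whose geodesics pass through N — L–I: 1/2.
All other pairs contribute 0.
Summing the contributions gives betweenness(N) = 1/2.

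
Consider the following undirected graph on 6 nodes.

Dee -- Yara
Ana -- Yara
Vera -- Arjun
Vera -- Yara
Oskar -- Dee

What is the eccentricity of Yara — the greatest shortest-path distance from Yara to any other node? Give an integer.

2

Distances from Yara: Ana:1, Arjun:2, Dee:1, Oskar:2, Vera:1.
The largest is 2 (to Arjun and Oskar), so the eccentricity of Yara is 2.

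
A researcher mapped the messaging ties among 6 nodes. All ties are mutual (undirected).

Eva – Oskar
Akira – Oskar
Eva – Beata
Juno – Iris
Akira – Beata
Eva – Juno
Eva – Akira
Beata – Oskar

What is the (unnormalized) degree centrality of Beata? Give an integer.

Beata is directly tied to Akira, Eva, and Oskar. That is 3 neighbors, so the degree of Beata is 3.

3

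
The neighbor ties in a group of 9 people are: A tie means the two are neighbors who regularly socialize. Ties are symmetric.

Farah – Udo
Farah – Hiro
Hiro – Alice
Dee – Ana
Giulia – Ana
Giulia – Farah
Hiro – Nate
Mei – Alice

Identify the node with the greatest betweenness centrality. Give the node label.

Farah

Unnormalized betweenness of each node: Alice:7, Ana:7, Dee:0, Farah:19, Giulia:12, Hiro:17, Mei:0, Nate:0, Udo:0.
Farah has the largest value, 19, making it the main broker — the node through which the most shortest paths run.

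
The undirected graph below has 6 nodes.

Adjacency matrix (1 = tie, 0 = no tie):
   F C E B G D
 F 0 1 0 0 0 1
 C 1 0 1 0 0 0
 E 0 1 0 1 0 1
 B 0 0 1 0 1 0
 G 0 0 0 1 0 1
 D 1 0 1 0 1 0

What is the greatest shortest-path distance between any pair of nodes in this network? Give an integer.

Eccentricity of each node (its greatest distance to any other): B:3, C:3, D:2, E:2, F:3, G:3.
The maximum eccentricity is 3, realized for instance by the pair F–B via F – C – E – B. So the diameter is 3.

3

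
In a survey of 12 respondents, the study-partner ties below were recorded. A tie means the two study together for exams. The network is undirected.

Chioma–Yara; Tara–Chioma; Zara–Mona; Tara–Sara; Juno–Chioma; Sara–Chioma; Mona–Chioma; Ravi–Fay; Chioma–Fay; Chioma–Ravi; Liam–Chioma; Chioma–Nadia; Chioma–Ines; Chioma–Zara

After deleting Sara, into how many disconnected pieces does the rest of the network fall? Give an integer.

Sara's neighbors (Chioma and Tara) remain reachable from one another through other ties, so the rest of the network stays in one piece.

1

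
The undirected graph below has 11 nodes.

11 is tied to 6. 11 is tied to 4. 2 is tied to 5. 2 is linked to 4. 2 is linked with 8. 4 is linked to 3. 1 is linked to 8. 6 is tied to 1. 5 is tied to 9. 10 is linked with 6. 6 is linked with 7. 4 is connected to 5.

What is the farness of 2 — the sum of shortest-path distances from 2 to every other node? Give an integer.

Distances from 2: 1:2, 3:2, 4:1, 5:1, 6:3, 7:4, 8:1, 9:2, 10:4, 11:2.
Sum = 2 + 2 + 1 + 1 + 3 + 4 + 1 + 2 + 4 + 2 = 22.

22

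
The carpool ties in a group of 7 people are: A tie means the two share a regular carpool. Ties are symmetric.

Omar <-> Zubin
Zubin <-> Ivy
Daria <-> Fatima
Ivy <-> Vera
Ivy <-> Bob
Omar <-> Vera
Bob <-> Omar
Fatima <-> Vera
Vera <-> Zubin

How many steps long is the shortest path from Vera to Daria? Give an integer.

One shortest route is Vera – Fatima – Daria, which uses 2 edges, and Vera and Daria are not directly tied, so nothing shorter exists. So d(Vera,Daria) = 2.

2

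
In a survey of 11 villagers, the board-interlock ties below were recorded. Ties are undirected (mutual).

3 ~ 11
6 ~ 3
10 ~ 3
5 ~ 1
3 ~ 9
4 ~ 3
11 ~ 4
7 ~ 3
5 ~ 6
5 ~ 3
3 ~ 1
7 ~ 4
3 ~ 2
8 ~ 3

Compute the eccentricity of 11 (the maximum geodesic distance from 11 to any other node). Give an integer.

Distances from 11: 1:2, 2:2, 3:1, 4:1, 5:2, 6:2, 7:2, 8:2, 9:2, 10:2.
The largest is 2 (to 6, 2, 1, 5, 8, 9, 10, and 7), so the eccentricity of 11 is 2.

2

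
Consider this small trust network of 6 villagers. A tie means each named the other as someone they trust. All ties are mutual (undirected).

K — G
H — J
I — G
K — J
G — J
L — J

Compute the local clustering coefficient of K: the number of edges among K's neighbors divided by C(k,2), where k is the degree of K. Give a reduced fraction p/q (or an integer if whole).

K's neighbors: G and J (k = 2).
Possible neighbor pairs: C(2,2) = 1. Edges among them: G–J → e = 1.
Clustering(K) = 1/1.

1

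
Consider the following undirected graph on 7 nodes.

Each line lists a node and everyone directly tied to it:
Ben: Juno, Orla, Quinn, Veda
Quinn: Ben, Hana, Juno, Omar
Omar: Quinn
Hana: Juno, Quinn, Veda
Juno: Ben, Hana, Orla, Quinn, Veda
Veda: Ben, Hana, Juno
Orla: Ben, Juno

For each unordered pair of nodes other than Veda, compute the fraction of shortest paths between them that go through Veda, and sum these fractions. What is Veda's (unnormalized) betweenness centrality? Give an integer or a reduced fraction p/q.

1/3

Pairs whose geodesics pass through Veda — Hana–Ben: 1/3.
All other pairs contribute 0.
Summing the contributions gives betweenness(Veda) = 1/3.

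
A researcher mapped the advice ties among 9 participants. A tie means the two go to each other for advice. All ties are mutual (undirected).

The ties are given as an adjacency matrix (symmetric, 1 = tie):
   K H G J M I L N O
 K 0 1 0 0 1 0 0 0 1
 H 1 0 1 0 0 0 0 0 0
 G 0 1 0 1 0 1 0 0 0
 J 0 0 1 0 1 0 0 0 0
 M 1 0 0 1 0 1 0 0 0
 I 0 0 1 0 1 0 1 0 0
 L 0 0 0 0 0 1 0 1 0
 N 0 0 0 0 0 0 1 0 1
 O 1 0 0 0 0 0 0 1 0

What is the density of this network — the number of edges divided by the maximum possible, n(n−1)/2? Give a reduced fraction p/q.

11/36

There are 11 edges and 9 nodes, so the maximum possible is C(9,2) = 36.
Density = 11/36.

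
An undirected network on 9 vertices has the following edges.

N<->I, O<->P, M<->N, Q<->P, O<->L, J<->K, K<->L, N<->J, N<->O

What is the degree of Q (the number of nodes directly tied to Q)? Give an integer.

1

Q is directly tied to P. That is 1 neighbor, so the degree of Q is 1.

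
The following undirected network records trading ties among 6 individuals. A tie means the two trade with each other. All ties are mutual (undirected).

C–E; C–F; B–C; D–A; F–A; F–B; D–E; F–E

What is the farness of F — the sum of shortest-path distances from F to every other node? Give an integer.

6

Distances from F: A:1, B:1, C:1, D:2, E:1.
Sum = 1 + 1 + 1 + 2 + 1 = 6.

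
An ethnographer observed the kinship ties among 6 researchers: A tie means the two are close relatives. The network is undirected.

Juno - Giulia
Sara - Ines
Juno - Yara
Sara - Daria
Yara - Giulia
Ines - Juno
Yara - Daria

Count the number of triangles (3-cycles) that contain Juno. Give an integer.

Juno's neighbors: Giulia, Ines, and Yara.
Neighbor pairs that are themselves tied: Juno–Giulia–Yara. Each forms one triangle with Juno, for 1 in total.

1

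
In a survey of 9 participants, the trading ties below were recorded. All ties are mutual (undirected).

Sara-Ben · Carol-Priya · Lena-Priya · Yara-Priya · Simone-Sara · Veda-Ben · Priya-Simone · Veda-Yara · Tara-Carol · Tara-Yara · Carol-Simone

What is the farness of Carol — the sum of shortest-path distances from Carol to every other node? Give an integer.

Distances from Carol: Ben:3, Lena:2, Priya:1, Sara:2, Simone:1, Tara:1, Veda:3, Yara:2.
Sum = 3 + 2 + 1 + 2 + 1 + 1 + 3 + 2 = 15.

15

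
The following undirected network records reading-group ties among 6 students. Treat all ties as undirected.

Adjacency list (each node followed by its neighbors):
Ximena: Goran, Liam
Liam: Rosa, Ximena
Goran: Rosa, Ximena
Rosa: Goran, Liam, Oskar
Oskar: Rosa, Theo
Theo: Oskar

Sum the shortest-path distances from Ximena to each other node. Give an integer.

Distances from Ximena: Goran:1, Liam:1, Oskar:3, Rosa:2, Theo:4.
Sum = 1 + 1 + 3 + 2 + 4 = 11.

11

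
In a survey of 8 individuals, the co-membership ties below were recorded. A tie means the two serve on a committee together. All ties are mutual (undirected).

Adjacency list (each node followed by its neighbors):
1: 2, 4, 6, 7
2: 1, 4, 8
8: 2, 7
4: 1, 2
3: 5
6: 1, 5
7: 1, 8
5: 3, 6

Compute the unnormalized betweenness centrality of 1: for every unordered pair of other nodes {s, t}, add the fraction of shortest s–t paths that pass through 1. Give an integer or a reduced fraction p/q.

27/2

Pairs whose geodesics pass through 1 — 6–7: 1; 6–4: 1; 6–8: 2/2; 6–2: 1; 7–4: 1; 7–5: 1; 7–3: 1; 7–2: 1/2; 4–5: 1; 4–3: 1; 5–8: 2/2; 5–2: 1; 3–8: 2/2; 3–2: 1.
All other pairs contribute 0.
Summing the contributions gives betweenness(1) = 27/2.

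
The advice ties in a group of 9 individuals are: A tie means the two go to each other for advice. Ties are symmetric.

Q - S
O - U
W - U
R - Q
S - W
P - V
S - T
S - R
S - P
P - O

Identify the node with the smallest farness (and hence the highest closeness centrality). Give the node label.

Farness (sum of distances to all others) for each node — O:17, P:13, Q:17, R:17, S:11, T:18, U:18, V:20, W:15.
The smallest farness is 11, for S, so S has the highest closeness.

S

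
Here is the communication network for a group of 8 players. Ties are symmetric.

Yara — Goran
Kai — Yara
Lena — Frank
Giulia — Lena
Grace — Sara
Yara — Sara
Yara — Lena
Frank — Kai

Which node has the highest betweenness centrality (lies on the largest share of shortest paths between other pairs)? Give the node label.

Yara

Unnormalized betweenness of each node: Frank:1, Giulia:0, Goran:0, Grace:0, Kai:2, Lena:8, Sara:6, Yara:15.
Yara has the largest value, 15, making it the main broker — the node through which the most shortest paths run.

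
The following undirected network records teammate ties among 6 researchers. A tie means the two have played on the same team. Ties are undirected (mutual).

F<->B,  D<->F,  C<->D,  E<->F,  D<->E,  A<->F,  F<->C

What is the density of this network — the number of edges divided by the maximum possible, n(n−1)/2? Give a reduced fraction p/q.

7/15

There are 7 edges and 6 nodes, so the maximum possible is C(6,2) = 15.
Density = 7/15.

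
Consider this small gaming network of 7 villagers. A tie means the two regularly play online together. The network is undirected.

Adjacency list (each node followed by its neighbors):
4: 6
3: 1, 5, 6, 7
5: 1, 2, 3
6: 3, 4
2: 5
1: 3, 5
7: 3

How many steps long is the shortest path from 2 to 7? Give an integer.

3

One shortest route is 2 – 5 – 3 – 7, which uses 3 edges, and at distance 2 from 2 we only reach {1, 3}, which does not include 7. So d(2,7) = 3.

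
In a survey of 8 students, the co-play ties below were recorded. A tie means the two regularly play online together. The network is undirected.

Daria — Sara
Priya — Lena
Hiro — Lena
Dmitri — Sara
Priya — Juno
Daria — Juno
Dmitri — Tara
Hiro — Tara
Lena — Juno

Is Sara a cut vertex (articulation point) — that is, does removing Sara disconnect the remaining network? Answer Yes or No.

No

Even without Sara, every remaining node can still reach every other (the residual graph is connected), so Sara is not a cut vertex.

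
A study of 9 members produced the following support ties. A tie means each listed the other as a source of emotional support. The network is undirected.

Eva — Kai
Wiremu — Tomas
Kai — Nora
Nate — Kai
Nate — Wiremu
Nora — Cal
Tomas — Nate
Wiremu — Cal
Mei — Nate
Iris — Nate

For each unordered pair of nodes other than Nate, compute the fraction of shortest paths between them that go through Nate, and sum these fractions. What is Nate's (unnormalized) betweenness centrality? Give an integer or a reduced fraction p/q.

35/2

Pairs whose geodesics pass through Nate — Kai–Tomas: 1; Kai–Wiremu: 1; Kai–Mei: 1; Kai–Iris: 1; Eva–Tomas: 1; Eva–Wiremu: 1; Eva–Mei: 1; Eva–Iris: 1; Tomas–Nora: 1/2; Tomas–Mei: 1; Tomas–Iris: 1; Nora–Mei: 1; Nora–Iris: 1; Wiremu–Mei: 1 … (+4 more pairs).
All other pairs contribute 0.
Summing the contributions gives betweenness(Nate) = 35/2.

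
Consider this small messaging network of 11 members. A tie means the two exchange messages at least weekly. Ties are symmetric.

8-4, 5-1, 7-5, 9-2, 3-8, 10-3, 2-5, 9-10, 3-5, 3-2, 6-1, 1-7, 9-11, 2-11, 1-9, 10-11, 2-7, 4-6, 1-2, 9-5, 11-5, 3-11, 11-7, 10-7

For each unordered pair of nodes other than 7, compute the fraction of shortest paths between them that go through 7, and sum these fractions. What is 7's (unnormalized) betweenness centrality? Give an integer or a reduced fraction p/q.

2

Pairs whose geodesics pass through 7 — 5–10: 1/4; 1–10: 1/2; 1–11: 1/4; 10–2: 1/4; 10–6: 1/2; 11–6: 1/4.
All other pairs contribute 0.
Summing the contributions gives betweenness(7) = 2.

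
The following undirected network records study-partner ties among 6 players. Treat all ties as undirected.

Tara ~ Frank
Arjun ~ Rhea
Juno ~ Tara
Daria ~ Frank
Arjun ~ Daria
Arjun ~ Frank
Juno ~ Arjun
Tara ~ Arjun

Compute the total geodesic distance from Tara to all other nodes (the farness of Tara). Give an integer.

Distances from Tara: Arjun:1, Daria:2, Frank:1, Juno:1, Rhea:2.
Sum = 1 + 2 + 1 + 1 + 2 = 7.

7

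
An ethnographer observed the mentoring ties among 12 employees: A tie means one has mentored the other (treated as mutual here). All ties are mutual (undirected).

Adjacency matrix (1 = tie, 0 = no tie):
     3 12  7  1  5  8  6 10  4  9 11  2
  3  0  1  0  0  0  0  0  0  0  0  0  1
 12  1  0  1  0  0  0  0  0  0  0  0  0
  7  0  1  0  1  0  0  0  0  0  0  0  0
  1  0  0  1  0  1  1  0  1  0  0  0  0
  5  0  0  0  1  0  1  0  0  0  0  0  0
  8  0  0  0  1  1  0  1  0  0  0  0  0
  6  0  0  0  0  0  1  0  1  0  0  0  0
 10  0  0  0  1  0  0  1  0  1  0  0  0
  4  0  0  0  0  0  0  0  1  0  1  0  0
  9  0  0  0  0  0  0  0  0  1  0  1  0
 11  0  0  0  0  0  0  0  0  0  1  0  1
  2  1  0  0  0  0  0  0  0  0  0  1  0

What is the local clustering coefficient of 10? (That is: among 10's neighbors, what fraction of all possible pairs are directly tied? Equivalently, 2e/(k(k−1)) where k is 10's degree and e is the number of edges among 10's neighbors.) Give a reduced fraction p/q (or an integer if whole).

10's neighbors: 1, 4, and 6 (k = 3).
Possible neighbor pairs: C(3,2) = 3. Edges among them: none → e = 0.
Clustering(10) = 0/3 = 0.

0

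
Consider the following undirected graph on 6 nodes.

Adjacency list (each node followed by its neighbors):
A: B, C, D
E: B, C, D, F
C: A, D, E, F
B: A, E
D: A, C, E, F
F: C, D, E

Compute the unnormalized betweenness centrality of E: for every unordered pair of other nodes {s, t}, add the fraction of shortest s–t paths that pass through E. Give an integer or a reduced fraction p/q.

2

Pairs whose geodesics pass through E — C–B: 1/2; F–B: 1; D–B: 1/2.
All other pairs contribute 0.
Summing the contributions gives betweenness(E) = 2.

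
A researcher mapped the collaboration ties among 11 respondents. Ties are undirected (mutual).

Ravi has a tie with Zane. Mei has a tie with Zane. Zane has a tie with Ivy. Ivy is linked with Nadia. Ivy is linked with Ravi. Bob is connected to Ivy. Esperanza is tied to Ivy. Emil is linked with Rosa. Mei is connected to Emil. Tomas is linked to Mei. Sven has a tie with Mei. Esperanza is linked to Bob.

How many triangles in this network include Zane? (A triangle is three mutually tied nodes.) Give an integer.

Zane's neighbors: Ivy, Mei, and Ravi.
Neighbor pairs that are themselves tied: Zane–Ivy–Ravi. Each forms one triangle with Zane, for 1 in total.

1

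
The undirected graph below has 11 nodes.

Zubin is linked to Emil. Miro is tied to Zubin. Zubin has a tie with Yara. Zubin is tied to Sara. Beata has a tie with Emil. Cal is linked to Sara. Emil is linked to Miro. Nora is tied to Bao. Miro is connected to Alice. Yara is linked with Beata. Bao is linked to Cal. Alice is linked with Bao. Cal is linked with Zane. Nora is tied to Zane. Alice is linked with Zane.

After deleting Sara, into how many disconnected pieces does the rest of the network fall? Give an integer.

1

Sara's neighbors (Cal and Zubin) remain reachable from one another through other ties, so the rest of the network stays in one piece.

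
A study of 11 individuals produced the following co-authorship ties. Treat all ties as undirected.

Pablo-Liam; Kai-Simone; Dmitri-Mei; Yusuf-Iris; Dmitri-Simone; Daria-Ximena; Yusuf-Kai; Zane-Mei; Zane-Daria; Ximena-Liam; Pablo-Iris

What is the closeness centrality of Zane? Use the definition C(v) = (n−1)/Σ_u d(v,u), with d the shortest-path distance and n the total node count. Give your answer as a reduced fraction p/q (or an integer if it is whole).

1/3

Distances from Zane: Daria:1, Dmitri:2, Iris:5, Kai:4, Liam:3, Mei:1, Pablo:4, Simone:3, Ximena:2, Yusuf:5. Sum = 30.
n = 11, so closeness = 10/30 = 1/3.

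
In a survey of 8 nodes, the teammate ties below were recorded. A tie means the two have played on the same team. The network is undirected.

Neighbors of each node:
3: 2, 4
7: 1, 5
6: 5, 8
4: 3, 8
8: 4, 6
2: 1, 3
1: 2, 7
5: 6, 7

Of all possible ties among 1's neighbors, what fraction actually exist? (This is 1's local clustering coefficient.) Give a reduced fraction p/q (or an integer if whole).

1's neighbors: 2 and 7 (k = 2).
Possible neighbor pairs: C(2,2) = 1. Edges among them: none → e = 0.
Clustering(1) = 0/1.

0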